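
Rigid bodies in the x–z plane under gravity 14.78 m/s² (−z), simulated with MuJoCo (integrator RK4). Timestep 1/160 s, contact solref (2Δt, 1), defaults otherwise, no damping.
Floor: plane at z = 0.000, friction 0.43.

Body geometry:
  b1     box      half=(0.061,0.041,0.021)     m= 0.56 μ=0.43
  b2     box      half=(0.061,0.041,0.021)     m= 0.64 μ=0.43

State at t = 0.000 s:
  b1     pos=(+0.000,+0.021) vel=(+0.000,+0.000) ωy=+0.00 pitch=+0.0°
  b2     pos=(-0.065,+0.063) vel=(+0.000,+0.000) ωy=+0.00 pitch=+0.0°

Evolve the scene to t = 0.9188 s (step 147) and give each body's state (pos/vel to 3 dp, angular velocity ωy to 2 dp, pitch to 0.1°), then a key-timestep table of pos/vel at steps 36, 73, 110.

State at t = 0.9188 s:
  b1     pos=(+0.001,+0.021) vel=(+0.001,+0.000) ωy=+0.00 pitch=+0.0°
  b2     pos=(-0.078,+0.054) vel=(-0.001,-0.001) ωy=+0.03 pitch=-38.6°

Key-timestep trajectory:
   step    t(s)  b1.x    b1.z    b1.vx   b1.vz   b2.x    b2.z    b2.vx   b2.vz 
     36  0.2250   +0.000  +0.021  +0.000  +0.000   -0.082  +0.058  +0.023  +0.018
     73  0.4563   +0.000  +0.021  +0.001  +0.000   -0.078  +0.055  -0.001  -0.001
    110  0.6875   +0.000  +0.021  +0.001  +0.000   -0.078  +0.055  -0.001  -0.001


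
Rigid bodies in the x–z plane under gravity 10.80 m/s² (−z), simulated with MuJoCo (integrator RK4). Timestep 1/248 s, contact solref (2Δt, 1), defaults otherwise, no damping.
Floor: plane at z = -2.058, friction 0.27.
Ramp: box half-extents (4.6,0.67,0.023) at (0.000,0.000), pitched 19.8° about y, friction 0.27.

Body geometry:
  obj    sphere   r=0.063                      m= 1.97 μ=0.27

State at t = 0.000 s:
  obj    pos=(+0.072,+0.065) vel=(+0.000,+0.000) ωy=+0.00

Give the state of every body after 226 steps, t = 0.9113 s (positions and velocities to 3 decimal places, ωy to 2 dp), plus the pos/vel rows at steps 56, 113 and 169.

State at t = 0.9113 s:
  obj    pos=(+1.093,-0.302) vel=(+2.241,-0.807) ωy=+37.79

Key-timestep trajectory:
   step    t(s)  obj.x    obj.z    obj.vx   obj.vz 
     56  0.2258   +0.135  +0.043  +0.555  -0.200
    113  0.4556   +0.327  -0.026  +1.120  -0.403
    169  0.6815   +0.643  -0.140  +1.676  -0.603


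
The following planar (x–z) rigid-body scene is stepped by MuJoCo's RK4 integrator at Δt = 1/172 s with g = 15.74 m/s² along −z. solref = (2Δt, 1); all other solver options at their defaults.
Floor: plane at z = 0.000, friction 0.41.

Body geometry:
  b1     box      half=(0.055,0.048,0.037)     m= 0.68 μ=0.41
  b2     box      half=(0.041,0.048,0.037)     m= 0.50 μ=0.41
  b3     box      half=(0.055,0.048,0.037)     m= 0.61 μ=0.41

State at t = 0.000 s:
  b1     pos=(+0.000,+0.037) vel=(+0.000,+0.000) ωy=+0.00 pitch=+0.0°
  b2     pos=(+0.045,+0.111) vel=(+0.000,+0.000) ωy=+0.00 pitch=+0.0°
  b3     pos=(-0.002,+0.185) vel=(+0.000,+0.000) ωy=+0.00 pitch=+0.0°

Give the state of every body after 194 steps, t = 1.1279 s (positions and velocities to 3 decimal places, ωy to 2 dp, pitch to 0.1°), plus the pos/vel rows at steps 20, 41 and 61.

State at t = 1.1279 s:
  b1     pos=(+0.000,+0.037) vel=(+0.000,+0.000) ωy=+0.00 pitch=+0.0°
  b2     pos=(+0.045,+0.111) vel=(+0.000,+0.000) ωy=+0.00 pitch=+0.0°
  b3     pos=(-0.144,+0.037) vel=(+0.000,+0.000) ωy=+0.00 pitch=+180.0°

Key-timestep trajectory:
   step    t(s)  b1.x    b1.z    b1.vx   b1.vz   b2.x    b2.z    b2.vx   b2.vz   b3.x    b3.z    b3.vx   b3.vz 
     20  0.1163   +0.000  +0.037  +0.000  +0.000   +0.045  +0.111  +0.001  +0.000   -0.012  +0.182  -0.198  -0.084
     41  0.2384   +0.000  +0.037  +0.001  +0.000   +0.045  +0.111  +0.000  +0.000   -0.055  +0.128  -0.708  -0.094
     61  0.3547   +0.000  +0.037  +0.000  +0.000   +0.045  +0.111  +0.000  +0.000   -0.139  +0.044  -0.724  -1.616


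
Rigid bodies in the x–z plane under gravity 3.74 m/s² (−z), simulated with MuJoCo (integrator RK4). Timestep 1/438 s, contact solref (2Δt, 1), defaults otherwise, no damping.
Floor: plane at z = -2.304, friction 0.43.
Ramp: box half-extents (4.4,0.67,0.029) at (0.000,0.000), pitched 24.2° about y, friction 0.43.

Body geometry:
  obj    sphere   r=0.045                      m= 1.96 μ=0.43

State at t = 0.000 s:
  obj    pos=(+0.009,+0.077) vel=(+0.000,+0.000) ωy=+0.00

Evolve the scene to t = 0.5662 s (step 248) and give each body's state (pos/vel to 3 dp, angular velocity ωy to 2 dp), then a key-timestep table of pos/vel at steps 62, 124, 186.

State at t = 0.5662 s:
  obj    pos=(+0.169,+0.005) vel=(+0.566,-0.254) ωy=+13.78

Key-timestep trajectory:
   step    t(s)  obj.x    obj.z    obj.vx   obj.vz 
     62  0.1416   +0.019  +0.073  +0.141  -0.064
    124  0.2831   +0.049  +0.059  +0.283  -0.127
    186  0.4247   +0.099  +0.037  +0.424  -0.191


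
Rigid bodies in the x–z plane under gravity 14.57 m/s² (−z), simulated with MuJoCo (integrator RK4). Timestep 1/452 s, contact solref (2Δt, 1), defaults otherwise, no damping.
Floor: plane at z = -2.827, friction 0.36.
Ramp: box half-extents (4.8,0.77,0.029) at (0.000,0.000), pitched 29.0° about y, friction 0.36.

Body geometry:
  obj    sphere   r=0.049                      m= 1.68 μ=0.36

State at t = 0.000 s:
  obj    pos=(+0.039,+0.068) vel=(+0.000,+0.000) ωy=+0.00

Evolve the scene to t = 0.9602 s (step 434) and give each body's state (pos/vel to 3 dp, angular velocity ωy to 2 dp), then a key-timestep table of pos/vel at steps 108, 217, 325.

State at t = 0.9602 s:
  obj    pos=(+2.073,-1.060) vel=(+4.237,-2.349) ωy=+98.86

Key-timestep trajectory:
   step    t(s)  obj.x    obj.z    obj.vx   obj.vz 
    108  0.2389   +0.165  -0.002  +1.054  -0.585
    217  0.4801   +0.547  -0.214  +2.119  -1.174
    325  0.7190   +1.180  -0.565  +3.173  -1.759


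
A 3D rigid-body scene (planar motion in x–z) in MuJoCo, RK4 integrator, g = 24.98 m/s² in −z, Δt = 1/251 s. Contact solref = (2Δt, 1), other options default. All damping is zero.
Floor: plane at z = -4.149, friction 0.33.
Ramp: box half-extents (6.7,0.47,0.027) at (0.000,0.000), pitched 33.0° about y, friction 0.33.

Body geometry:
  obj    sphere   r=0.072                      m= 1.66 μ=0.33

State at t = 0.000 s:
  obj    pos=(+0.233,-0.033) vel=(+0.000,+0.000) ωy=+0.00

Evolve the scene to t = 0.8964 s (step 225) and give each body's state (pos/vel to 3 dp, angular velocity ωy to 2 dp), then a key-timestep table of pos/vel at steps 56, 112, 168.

State at t = 0.8964 s:
  obj    pos=(+3.508,-2.160) vel=(+7.306,-4.745) ωy=+120.97

Key-timestep trajectory:
   step    t(s)  obj.x    obj.z    obj.vx   obj.vz 
     56  0.2231   +0.436  -0.165  +1.819  -1.181
    112  0.4462   +1.045  -0.560  +3.637  -2.362
    168  0.6693   +2.059  -1.219  +5.455  -3.543


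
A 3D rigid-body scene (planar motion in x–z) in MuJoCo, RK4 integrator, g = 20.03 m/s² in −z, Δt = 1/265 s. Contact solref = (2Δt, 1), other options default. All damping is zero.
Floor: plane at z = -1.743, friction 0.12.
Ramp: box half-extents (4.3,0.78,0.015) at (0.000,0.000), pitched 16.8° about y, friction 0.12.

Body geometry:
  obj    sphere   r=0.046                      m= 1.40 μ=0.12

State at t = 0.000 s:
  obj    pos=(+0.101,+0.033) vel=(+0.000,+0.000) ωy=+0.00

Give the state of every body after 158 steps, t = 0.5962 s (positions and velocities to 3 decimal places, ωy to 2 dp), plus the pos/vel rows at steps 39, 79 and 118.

State at t = 0.5962 s:
  obj    pos=(+0.805,-0.179) vel=(+2.361,-0.713) ωy=+53.58

Key-timestep trajectory:
   step    t(s)  obj.x    obj.z    obj.vx   obj.vz 
     39  0.1472   +0.144  +0.020  +0.583  -0.176
     79  0.2981   +0.277  -0.020  +1.180  -0.356
    118  0.4453   +0.494  -0.085  +1.763  -0.532


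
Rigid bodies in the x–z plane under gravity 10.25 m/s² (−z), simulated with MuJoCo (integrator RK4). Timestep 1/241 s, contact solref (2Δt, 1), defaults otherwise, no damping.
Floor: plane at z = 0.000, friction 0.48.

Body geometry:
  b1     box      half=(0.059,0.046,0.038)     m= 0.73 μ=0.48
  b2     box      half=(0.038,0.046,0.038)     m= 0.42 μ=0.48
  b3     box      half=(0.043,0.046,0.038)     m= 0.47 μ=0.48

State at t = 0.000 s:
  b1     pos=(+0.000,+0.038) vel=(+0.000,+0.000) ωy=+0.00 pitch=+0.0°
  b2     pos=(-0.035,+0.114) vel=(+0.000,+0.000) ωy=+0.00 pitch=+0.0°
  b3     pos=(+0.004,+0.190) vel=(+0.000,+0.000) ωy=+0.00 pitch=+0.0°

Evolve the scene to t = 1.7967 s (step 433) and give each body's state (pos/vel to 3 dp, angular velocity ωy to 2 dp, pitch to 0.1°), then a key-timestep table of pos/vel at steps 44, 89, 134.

State at t = 1.7967 s:
  b1     pos=(+0.000,+0.038) vel=(+0.000,+0.000) ωy=+0.00 pitch=+0.0°
  b2     pos=(-0.035,+0.114) vel=(+0.000,+0.000) ωy=+0.00 pitch=+0.0°
  b3     pos=(+0.115,+0.038) vel=(+0.000,+0.000) ωy=+0.00 pitch=+180.0°

Key-timestep trajectory:
   step    t(s)  b1.x    b1.z    b1.vx   b1.vz   b2.x    b2.z    b2.vx   b2.vz   b3.x    b3.z    b3.vx   b3.vz 
     44  0.1826   +0.000  +0.038  +0.000  +0.000   -0.035  +0.114  +0.000  +0.000   +0.008  +0.190  +0.060  -0.008
     89  0.3693   +0.000  +0.038  +0.000  +0.000   -0.035  +0.114  +0.000  +0.000   +0.041  +0.161  +0.285  -0.625
    134  0.5560   +0.000  +0.038  +0.000  +0.000   -0.035  +0.114  +0.000  +0.000   +0.100  +0.092  +0.370  -0.658


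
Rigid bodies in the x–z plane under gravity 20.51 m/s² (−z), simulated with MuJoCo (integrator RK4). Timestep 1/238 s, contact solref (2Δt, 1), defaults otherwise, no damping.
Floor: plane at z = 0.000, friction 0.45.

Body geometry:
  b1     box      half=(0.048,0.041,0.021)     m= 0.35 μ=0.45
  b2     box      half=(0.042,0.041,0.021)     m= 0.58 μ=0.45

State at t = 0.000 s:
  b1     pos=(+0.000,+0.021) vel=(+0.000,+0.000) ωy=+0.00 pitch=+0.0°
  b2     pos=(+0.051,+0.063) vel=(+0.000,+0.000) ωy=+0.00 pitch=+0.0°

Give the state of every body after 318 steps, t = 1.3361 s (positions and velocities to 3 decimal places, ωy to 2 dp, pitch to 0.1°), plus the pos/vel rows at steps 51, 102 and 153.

State at t = 1.3361 s:
  b1     pos=(+0.000,+0.021) vel=(+0.000,+0.000) ωy=+0.00 pitch=+0.0°
  b2     pos=(+0.093,+0.042) vel=(+0.000,+0.000) ωy=+0.00 pitch=+90.0°

Key-timestep trajectory:
   step    t(s)  b1.x    b1.z    b1.vx   b1.vz   b2.x    b2.z    b2.vx   b2.vz 
     51  0.2143   +0.000  +0.021  +0.000  +0.000   +0.095  +0.041  +0.371  +0.026
    102  0.4286   +0.000  +0.021  +0.000  +0.000   +0.112  +0.047  -0.014  -0.001
    153  0.6429   +0.000  +0.021  +0.000  +0.000   +0.087  +0.044  +0.022  -0.006


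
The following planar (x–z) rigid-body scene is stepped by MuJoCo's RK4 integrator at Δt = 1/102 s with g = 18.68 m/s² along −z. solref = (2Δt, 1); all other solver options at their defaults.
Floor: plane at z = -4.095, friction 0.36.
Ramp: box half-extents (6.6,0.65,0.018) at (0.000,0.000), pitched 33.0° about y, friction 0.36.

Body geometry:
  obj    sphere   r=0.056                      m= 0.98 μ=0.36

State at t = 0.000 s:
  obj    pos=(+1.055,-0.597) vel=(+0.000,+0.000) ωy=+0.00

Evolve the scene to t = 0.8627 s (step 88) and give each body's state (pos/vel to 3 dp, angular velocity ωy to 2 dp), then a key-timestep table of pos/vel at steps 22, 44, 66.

State at t = 0.8627 s:
  obj    pos=(+3.323,-2.070) vel=(+5.258,-3.414) ωy=+111.93

Key-timestep trajectory:
   step    t(s)  obj.x    obj.z    obj.vx   obj.vz 
     22  0.2157   +1.197  -0.689  +1.315  -0.854
     44  0.4314   +1.622  -0.965  +2.629  -1.707
     66  0.6471   +2.331  -1.426  +3.943  -2.561


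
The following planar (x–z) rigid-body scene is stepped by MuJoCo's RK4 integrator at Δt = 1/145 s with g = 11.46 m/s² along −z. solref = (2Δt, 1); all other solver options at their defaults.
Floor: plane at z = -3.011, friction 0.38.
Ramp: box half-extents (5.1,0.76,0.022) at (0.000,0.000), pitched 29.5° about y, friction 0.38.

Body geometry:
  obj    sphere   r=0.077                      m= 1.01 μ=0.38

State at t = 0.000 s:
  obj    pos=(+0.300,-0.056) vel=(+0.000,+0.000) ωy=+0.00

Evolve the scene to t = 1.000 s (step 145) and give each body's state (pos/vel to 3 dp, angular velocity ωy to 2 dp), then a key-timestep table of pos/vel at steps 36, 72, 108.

State at t = 1.000 s:
  obj    pos=(+2.054,-1.049) vel=(+3.508,-1.985) ωy=+52.34

Key-timestep trajectory:
   step    t(s)  obj.x    obj.z    obj.vx   obj.vz 
     36  0.2483   +0.408  -0.117  +0.871  -0.493
     72  0.4966   +0.733  -0.301  +1.742  -0.986
    108  0.7448   +1.273  -0.607  +2.613  -1.478


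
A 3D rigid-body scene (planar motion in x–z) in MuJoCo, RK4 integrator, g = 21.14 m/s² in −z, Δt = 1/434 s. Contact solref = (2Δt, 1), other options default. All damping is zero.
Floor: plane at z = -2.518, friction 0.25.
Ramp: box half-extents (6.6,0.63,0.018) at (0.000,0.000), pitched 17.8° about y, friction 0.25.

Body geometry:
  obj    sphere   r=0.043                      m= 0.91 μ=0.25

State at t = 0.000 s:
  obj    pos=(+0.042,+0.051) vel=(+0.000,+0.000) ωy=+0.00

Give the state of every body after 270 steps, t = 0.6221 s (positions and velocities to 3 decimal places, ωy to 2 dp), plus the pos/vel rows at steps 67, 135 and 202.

State at t = 0.6221 s:
  obj    pos=(+0.892,-0.222) vel=(+2.734,-0.878) ωy=+66.77

Key-timestep trajectory:
   step    t(s)  obj.x    obj.z    obj.vx   obj.vz 
     67  0.1544   +0.094  +0.034  +0.679  -0.218
    135  0.3111   +0.255  -0.018  +1.367  -0.439
    202  0.4654   +0.518  -0.102  +2.046  -0.657


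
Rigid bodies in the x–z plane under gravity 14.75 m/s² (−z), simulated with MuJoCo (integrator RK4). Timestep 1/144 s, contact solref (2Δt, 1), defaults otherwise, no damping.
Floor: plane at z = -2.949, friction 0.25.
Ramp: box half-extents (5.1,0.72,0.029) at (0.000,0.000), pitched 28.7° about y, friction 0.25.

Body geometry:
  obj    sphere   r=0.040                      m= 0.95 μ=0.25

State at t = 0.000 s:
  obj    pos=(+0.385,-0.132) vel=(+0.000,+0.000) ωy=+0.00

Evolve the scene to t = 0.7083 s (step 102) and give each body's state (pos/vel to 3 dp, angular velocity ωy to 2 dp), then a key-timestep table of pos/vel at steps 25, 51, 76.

State at t = 0.7083 s:
  obj    pos=(+1.499,-0.742) vel=(+3.144,-1.721) ωy=+89.56

Key-timestep trajectory:
   step    t(s)  obj.x    obj.z    obj.vx   obj.vz 
     25  0.1736   +0.452  -0.169  +0.771  -0.422
     51  0.3542   +0.663  -0.285  +1.572  -0.861
     76  0.5278   +1.003  -0.471  +2.343  -1.282


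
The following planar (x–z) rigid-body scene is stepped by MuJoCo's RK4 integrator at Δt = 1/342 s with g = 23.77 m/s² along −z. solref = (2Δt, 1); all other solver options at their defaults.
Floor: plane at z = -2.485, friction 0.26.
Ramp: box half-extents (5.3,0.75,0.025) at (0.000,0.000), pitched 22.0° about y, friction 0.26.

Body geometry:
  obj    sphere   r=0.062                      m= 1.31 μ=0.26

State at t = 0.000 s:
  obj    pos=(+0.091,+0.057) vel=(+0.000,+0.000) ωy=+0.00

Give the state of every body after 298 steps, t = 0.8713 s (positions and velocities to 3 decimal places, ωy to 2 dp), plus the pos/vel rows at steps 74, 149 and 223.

State at t = 0.8713 s:
  obj    pos=(+2.330,-0.847) vel=(+5.139,-2.076) ωy=+89.38

Key-timestep trajectory:
   step    t(s)  obj.x    obj.z    obj.vx   obj.vz 
     74  0.2164   +0.229  +0.001  +1.276  -0.516
    149  0.4357   +0.651  -0.169  +2.569  -1.038
    223  0.6520   +1.345  -0.449  +3.845  -1.554


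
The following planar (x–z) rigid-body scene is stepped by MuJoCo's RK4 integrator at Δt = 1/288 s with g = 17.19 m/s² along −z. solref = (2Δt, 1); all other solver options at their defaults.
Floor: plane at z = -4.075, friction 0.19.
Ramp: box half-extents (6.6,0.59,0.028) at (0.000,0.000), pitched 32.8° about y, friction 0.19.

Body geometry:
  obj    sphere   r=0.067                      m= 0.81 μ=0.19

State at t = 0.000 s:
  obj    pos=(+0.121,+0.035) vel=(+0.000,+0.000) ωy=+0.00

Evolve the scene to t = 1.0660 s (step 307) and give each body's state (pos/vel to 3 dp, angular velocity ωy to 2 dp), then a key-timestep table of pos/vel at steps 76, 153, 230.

State at t = 1.0660 s:
  obj    pos=(+3.298,-2.012) vel=(+5.960,-3.841) ωy=+105.80

Key-timestep trajectory:
   step    t(s)  obj.x    obj.z    obj.vx   obj.vz 
     76  0.2639   +0.316  -0.091  +1.476  -0.951
    153  0.5312   +0.910  -0.474  +2.971  -1.914
    230  0.7986   +1.904  -1.114  +4.465  -2.878


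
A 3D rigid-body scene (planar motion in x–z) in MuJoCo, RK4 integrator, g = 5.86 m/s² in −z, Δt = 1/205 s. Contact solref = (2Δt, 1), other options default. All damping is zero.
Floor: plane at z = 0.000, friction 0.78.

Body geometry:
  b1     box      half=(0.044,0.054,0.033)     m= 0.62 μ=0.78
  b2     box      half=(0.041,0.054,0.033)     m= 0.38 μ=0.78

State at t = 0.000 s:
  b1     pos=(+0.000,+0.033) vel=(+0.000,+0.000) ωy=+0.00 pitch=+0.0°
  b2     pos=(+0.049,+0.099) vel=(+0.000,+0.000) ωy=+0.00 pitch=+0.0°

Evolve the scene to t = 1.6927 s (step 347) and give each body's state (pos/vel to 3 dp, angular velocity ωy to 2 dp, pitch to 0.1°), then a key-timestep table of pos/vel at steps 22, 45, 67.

State at t = 1.6927 s:
  b1     pos=(+0.000,+0.033) vel=(+0.000,+0.000) ωy=+0.00 pitch=+0.0°
  b2     pos=(+0.088,+0.041) vel=(+0.000,+0.000) ωy=+0.00 pitch=+90.0°

Key-timestep trajectory:
   step    t(s)  b1.x    b1.z    b1.vx   b1.vz   b2.x    b2.z    b2.vx   b2.vz 
     22  0.1073   +0.000  +0.033  +0.000  +0.000   +0.052  +0.098  +0.060  -0.014
     45  0.2195   +0.000  +0.033  +0.000  +0.000   +0.064  +0.093  +0.164  -0.122
     67  0.3268   +0.000  +0.033  +0.000  +0.000   +0.084  +0.056  +0.184  -0.631


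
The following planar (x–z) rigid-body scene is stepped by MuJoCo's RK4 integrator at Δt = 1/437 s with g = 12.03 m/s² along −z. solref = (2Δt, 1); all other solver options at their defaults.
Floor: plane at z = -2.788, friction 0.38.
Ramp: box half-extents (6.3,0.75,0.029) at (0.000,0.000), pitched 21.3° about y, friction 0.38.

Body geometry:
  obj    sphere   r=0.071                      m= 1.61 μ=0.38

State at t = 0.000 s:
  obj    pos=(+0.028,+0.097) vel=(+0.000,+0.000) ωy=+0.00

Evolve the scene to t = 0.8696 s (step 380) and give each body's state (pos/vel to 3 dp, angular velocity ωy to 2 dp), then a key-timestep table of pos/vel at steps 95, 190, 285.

State at t = 0.8696 s:
  obj    pos=(+1.127,-0.332) vel=(+2.529,-0.986) ωy=+38.23

Key-timestep trajectory:
   step    t(s)  obj.x    obj.z    obj.vx   obj.vz 
     95  0.2174   +0.097  +0.070  +0.632  -0.247
    190  0.4348   +0.303  -0.011  +1.264  -0.493
    285  0.6522   +0.646  -0.145  +1.897  -0.739


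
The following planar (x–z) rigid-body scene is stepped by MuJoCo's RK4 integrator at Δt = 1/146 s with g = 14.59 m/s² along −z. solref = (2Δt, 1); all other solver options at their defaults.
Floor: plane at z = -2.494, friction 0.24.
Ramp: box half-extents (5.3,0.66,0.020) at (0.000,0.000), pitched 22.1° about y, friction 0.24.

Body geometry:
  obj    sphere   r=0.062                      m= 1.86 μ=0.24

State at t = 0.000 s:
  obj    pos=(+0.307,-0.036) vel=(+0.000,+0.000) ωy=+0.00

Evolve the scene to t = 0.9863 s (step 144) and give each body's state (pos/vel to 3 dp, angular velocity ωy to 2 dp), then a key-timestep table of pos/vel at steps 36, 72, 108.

State at t = 0.9863 s:
  obj    pos=(+2.074,-0.754) vel=(+3.583,-1.455) ωy=+62.36

Key-timestep trajectory:
   step    t(s)  obj.x    obj.z    obj.vx   obj.vz 
     36  0.2466   +0.417  -0.081  +0.896  -0.364
     72  0.4932   +0.749  -0.216  +1.792  -0.728
    108  0.7397   +1.301  -0.440  +2.687  -1.091


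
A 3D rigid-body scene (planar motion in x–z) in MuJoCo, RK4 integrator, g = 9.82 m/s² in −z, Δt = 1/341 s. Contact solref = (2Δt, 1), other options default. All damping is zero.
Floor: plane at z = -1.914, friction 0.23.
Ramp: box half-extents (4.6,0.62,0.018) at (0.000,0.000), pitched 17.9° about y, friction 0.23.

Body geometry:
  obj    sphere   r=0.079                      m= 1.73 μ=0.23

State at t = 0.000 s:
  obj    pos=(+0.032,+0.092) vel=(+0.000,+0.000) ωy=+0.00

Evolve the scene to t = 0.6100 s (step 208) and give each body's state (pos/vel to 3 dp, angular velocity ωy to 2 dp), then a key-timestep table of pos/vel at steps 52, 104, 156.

State at t = 0.6100 s:
  obj    pos=(+0.414,-0.032) vel=(+1.251,-0.404) ωy=+16.64

Key-timestep trajectory:
   step    t(s)  obj.x    obj.z    obj.vx   obj.vz 
     52  0.1525   +0.056  +0.084  +0.313  -0.101
    104  0.3050   +0.127  +0.061  +0.626  -0.202
    156  0.4575   +0.247  +0.022  +0.939  -0.303


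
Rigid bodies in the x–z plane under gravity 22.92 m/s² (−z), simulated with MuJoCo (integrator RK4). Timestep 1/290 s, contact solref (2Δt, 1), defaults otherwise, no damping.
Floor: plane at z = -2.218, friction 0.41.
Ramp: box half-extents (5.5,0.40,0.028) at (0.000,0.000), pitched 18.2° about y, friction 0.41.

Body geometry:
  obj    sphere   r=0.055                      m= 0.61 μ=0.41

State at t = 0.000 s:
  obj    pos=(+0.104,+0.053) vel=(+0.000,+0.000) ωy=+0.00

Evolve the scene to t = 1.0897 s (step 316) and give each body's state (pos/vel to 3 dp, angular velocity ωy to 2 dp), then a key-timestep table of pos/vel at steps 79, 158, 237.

State at t = 1.0897 s:
  obj    pos=(+2.988,-0.895) vel=(+5.293,-1.740) ωy=+101.30

Key-timestep trajectory:
   step    t(s)  obj.x    obj.z    obj.vx   obj.vz 
     79  0.2724   +0.284  -0.006  +1.323  -0.435
    158  0.5448   +0.825  -0.184  +2.647  -0.870
    237  0.8172   +1.726  -0.480  +3.970  -1.305


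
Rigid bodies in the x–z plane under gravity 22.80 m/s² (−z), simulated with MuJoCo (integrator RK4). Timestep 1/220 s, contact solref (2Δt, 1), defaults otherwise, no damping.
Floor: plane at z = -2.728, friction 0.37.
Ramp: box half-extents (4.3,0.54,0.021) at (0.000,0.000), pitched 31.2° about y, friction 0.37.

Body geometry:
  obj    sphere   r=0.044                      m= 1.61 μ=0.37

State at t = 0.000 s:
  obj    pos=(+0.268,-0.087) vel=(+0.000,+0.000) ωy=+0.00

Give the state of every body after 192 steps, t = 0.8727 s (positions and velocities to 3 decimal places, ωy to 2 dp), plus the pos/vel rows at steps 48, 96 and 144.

State at t = 0.8727 s:
  obj    pos=(+3.016,-1.751) vel=(+6.297,-3.814) ωy=+167.31

Key-timestep trajectory:
   step    t(s)  obj.x    obj.z    obj.vx   obj.vz 
     48  0.2182   +0.440  -0.191  +1.575  -0.954
     96  0.4364   +0.955  -0.503  +3.149  -1.907
    144  0.6545   +1.814  -1.023  +4.723  -2.860


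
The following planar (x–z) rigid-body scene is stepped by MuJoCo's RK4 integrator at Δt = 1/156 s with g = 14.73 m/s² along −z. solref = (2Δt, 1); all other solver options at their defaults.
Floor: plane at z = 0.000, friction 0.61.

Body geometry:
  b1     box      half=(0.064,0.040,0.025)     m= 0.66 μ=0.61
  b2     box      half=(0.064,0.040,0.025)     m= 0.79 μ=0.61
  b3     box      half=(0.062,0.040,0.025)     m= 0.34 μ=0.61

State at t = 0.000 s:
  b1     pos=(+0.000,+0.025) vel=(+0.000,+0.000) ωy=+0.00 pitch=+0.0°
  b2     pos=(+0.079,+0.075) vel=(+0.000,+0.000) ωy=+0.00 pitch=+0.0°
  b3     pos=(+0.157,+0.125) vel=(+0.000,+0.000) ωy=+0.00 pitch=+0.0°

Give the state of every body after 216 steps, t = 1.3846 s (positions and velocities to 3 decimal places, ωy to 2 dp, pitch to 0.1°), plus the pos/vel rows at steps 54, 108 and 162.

State at t = 1.3846 s:
  b1     pos=(-0.001,+0.025) vel=(-0.001,+0.000) ωy=+0.00 pitch=+0.0°
  b2     pos=(+0.090,+0.060) vel=(+0.000,-0.001) ωy=-0.02 pitch=+39.1°
  b3     pos=(+0.175,+0.057) vel=(+0.000,+0.000) ωy=-0.01 pitch=+37.4°

Key-timestep trajectory:
   step    t(s)  b1.x    b1.z    b1.vx   b1.vz   b2.x    b2.z    b2.vx   b2.vz   b3.x    b3.z    b3.vx   b3.vz 
     54  0.3462   +0.000  +0.025  -0.001  +0.000   +0.090  +0.060  +0.000  -0.001   +0.175  +0.058  +0.000  +0.000
    108  0.6923   -0.001  +0.025  -0.001  +0.000   +0.090  +0.060  +0.000  -0.001   +0.175  +0.058  +0.000  +0.000
    162  1.0385   -0.001  +0.025  -0.001  +0.000   +0.090  +0.060  +0.000  -0.001   +0.175  +0.058  +0.000  +0.000


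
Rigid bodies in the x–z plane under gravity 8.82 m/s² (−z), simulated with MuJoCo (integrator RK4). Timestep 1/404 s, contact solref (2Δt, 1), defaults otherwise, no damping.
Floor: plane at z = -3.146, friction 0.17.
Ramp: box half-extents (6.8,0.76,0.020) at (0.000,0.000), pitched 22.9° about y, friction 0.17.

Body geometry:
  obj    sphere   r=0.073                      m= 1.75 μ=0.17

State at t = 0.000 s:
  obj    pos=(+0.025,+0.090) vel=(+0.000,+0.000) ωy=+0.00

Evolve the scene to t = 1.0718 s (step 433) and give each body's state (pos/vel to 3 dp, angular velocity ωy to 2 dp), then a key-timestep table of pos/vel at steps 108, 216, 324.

State at t = 1.0718 s:
  obj    pos=(+1.322,-0.458) vel=(+2.420,-1.022) ωy=+35.99

Key-timestep trajectory:
   step    t(s)  obj.x    obj.z    obj.vx   obj.vz 
    108  0.2673   +0.106  +0.056  +0.604  -0.255
    216  0.5347   +0.348  -0.046  +1.207  -0.510
    324  0.8020   +0.751  -0.216  +1.811  -0.765


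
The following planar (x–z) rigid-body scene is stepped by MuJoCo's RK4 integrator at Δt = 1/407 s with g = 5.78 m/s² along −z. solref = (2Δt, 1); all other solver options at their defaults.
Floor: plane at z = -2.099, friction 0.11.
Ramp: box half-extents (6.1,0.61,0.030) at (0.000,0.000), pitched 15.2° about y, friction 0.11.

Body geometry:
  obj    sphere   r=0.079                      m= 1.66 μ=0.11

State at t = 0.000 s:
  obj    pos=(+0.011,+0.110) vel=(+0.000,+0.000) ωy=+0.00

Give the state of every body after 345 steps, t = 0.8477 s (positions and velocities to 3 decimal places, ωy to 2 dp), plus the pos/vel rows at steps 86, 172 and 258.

State at t = 0.8477 s:
  obj    pos=(+0.386,+0.008) vel=(+0.886,-0.241) ωy=+11.61

Key-timestep trajectory:
   step    t(s)  obj.x    obj.z    obj.vx   obj.vz 
     86  0.2113   +0.034  +0.104  +0.221  -0.060
    172  0.4226   +0.104  +0.085  +0.442  -0.120
    258  0.6339   +0.221  +0.053  +0.662  -0.180


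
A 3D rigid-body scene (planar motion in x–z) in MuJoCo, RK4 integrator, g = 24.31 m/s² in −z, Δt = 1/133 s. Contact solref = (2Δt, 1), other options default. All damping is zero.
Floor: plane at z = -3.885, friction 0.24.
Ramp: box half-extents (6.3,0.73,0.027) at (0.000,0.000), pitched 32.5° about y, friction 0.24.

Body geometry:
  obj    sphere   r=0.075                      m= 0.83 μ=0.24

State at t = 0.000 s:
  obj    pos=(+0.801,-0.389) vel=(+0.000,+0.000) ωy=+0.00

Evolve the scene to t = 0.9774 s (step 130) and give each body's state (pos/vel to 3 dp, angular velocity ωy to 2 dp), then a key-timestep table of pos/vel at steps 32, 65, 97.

State at t = 0.9774 s:
  obj    pos=(+4.560,-2.784) vel=(+7.692,-4.900) ωy=+121.54

Key-timestep trajectory:
   step    t(s)  obj.x    obj.z    obj.vx   obj.vz 
     32  0.2406   +1.029  -0.535  +1.894  -1.207
     65  0.4887   +1.741  -0.988  +3.846  -2.450
     97  0.7293   +2.894  -1.723  +5.739  -3.656


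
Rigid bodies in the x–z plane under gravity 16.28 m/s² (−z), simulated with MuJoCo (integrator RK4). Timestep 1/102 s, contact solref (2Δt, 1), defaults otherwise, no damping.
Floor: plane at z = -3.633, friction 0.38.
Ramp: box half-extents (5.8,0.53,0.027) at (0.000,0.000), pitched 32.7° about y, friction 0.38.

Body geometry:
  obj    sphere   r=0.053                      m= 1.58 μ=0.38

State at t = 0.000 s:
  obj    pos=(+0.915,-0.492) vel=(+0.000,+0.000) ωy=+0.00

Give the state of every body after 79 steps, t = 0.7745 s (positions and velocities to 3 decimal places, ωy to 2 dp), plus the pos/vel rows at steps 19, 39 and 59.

State at t = 0.7745 s:
  obj    pos=(+2.500,-1.510) vel=(+4.094,-2.628) ωy=+91.78

Key-timestep trajectory:
   step    t(s)  obj.x    obj.z    obj.vx   obj.vz 
     19  0.1863   +1.007  -0.551  +0.985  -0.632
     39  0.3824   +1.301  -0.740  +2.021  -1.298
     59  0.5784   +1.799  -1.060  +3.058  -1.963


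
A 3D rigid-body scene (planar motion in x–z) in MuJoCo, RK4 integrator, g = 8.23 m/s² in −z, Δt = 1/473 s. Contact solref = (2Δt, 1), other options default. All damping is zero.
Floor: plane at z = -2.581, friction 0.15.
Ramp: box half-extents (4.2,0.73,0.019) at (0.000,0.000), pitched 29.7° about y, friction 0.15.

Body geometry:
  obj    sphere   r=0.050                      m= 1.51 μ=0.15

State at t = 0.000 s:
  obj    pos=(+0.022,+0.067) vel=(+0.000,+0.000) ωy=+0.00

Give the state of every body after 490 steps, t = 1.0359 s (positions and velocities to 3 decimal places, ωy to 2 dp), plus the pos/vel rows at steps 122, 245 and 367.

State at t = 1.0359 s:
  obj    pos=(+1.423,-0.732) vel=(+2.704,-1.545) ωy=+55.51

Key-timestep trajectory:
   step    t(s)  obj.x    obj.z    obj.vx   obj.vz 
    122  0.2579   +0.109  +0.017  +0.673  -0.385
    245  0.5180   +0.372  -0.133  +1.348  -0.782
    367  0.7759   +0.808  -0.381  +2.024  -1.160


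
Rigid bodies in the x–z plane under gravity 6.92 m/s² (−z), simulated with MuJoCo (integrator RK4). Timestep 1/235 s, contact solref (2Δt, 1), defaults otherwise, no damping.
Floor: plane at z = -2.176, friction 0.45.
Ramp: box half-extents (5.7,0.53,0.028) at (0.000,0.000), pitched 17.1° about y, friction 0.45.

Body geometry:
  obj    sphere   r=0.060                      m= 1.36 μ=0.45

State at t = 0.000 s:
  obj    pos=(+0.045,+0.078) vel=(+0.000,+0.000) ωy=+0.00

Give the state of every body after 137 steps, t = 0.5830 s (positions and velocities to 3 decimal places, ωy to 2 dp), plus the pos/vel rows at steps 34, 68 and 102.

State at t = 0.5830 s:
  obj    pos=(+0.281,+0.006) vel=(+0.810,-0.249) ωy=+14.12

Key-timestep trajectory:
   step    t(s)  obj.x    obj.z    obj.vx   obj.vz 
     34  0.1447   +0.060  +0.074  +0.201  -0.062
     68  0.2894   +0.103  +0.060  +0.402  -0.124
    102  0.4340   +0.176  +0.038  +0.603  -0.186


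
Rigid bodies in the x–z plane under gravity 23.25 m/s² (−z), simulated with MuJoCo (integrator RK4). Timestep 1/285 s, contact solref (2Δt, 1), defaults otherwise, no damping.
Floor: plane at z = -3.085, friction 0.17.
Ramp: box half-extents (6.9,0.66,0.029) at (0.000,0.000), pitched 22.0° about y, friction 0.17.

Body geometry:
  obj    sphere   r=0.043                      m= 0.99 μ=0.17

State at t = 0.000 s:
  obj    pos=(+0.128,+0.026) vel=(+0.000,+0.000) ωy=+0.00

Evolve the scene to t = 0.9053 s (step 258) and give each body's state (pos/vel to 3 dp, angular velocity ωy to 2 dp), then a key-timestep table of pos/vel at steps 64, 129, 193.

State at t = 0.9053 s:
  obj    pos=(+2.492,-0.929) vel=(+5.222,-2.110) ωy=+130.95

Key-timestep trajectory:
   step    t(s)  obj.x    obj.z    obj.vx   obj.vz 
     64  0.2246   +0.274  -0.033  +1.296  -0.523
    129  0.4526   +0.719  -0.213  +2.611  -1.055
    193  0.6772   +1.451  -0.509  +3.906  -1.578


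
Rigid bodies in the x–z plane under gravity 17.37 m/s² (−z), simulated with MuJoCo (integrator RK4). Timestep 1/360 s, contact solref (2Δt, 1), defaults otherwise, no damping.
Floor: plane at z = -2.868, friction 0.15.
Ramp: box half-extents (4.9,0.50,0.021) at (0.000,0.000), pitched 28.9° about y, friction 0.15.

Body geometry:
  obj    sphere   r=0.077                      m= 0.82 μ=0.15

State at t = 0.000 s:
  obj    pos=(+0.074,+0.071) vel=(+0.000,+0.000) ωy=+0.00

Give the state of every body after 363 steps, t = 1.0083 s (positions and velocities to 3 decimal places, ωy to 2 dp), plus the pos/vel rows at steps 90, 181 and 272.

State at t = 1.0083 s:
  obj    pos=(+2.795,-1.431) vel=(+5.399,-2.976) ωy=+74.67

Key-timestep trajectory:
   step    t(s)  obj.x    obj.z    obj.vx   obj.vz 
     90  0.2500   +0.241  -0.021  +1.340  -0.735
    181  0.5028   +0.751  -0.303  +2.689  -1.493
    272  0.7556   +1.602  -0.772  +4.043  -2.235


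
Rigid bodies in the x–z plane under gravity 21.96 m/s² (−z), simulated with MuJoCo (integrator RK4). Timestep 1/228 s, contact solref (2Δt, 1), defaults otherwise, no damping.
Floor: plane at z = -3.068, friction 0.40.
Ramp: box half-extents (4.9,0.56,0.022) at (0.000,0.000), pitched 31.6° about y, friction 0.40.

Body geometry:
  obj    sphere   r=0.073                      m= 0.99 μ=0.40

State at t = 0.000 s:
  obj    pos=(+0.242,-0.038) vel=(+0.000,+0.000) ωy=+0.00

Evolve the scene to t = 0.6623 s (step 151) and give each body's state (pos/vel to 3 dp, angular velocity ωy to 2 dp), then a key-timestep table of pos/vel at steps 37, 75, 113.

State at t = 0.6623 s:
  obj    pos=(+1.778,-0.982) vel=(+4.636,-2.852) ωy=+74.55

Key-timestep trajectory:
   step    t(s)  obj.x    obj.z    obj.vx   obj.vz 
     37  0.1623   +0.335  -0.094  +1.136  -0.699
     75  0.3289   +0.621  -0.271  +2.303  -1.417
    113  0.4956   +1.102  -0.567  +3.470  -2.135


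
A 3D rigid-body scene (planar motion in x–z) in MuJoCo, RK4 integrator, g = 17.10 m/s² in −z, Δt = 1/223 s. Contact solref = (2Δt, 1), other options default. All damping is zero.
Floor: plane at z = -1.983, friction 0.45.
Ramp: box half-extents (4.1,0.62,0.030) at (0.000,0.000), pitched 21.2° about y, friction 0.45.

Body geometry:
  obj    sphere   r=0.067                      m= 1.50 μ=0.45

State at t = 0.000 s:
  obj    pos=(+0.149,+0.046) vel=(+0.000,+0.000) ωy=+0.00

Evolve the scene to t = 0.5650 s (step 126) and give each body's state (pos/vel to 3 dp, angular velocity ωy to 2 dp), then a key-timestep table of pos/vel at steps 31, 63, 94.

State at t = 0.5650 s:
  obj    pos=(+0.807,-0.209) vel=(+2.327,-0.903) ωy=+37.24

Key-timestep trajectory:
   step    t(s)  obj.x    obj.z    obj.vx   obj.vz 
     31  0.1390   +0.189  +0.031  +0.573  -0.222
     63  0.2825   +0.313  -0.018  +1.164  -0.451
     94  0.4215   +0.515  -0.096  +1.736  -0.673


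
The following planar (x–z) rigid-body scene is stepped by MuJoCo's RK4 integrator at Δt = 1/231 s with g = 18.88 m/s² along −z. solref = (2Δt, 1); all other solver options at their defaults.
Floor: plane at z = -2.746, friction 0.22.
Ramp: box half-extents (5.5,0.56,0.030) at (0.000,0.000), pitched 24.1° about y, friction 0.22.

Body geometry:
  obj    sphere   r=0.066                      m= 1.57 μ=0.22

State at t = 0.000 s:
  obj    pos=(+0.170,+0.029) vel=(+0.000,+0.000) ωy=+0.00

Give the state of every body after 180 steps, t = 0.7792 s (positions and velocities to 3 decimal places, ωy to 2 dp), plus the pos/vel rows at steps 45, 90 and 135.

State at t = 0.7792 s:
  obj    pos=(+1.696,-0.654) vel=(+3.917,-1.752) ωy=+65.00

Key-timestep trajectory:
   step    t(s)  obj.x    obj.z    obj.vx   obj.vz 
     45  0.1948   +0.265  -0.014  +0.980  -0.438
     90  0.3896   +0.552  -0.142  +1.959  -0.876
    135  0.5844   +1.029  -0.355  +2.938  -1.314


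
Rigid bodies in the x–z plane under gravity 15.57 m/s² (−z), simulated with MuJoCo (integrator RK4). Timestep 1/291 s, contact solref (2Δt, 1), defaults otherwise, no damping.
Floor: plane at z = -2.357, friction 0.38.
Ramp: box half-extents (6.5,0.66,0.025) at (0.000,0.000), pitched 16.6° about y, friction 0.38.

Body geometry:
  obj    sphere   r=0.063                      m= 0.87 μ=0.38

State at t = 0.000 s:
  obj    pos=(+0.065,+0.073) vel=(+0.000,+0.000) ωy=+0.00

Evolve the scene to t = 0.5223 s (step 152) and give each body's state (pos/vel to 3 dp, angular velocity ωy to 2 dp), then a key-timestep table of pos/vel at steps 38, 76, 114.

State at t = 0.5223 s:
  obj    pos=(+0.480,-0.051) vel=(+1.590,-0.474) ωy=+26.34

Key-timestep trajectory:
   step    t(s)  obj.x    obj.z    obj.vx   obj.vz 
     38  0.1306   +0.091  +0.065  +0.398  -0.119
     76  0.2612   +0.169  +0.042  +0.795  -0.237
    114  0.3918   +0.299  +0.003  +1.193  -0.356


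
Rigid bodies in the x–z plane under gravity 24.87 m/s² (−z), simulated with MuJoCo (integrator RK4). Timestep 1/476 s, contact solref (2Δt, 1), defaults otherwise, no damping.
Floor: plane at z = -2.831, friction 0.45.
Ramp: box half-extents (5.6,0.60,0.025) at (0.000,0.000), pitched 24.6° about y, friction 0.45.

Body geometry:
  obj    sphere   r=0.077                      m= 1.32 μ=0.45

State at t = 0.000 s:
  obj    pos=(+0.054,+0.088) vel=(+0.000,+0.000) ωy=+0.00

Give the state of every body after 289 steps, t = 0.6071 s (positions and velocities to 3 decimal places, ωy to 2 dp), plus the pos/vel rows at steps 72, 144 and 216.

State at t = 0.6071 s:
  obj    pos=(+1.293,-0.480) vel=(+4.082,-1.869) ωy=+58.30

Key-timestep trajectory:
   step    t(s)  obj.x    obj.z    obj.vx   obj.vz 
     72  0.1513   +0.131  +0.052  +1.017  -0.466
    144  0.3025   +0.362  -0.053  +2.034  -0.931
    216  0.4538   +0.746  -0.229  +3.051  -1.397


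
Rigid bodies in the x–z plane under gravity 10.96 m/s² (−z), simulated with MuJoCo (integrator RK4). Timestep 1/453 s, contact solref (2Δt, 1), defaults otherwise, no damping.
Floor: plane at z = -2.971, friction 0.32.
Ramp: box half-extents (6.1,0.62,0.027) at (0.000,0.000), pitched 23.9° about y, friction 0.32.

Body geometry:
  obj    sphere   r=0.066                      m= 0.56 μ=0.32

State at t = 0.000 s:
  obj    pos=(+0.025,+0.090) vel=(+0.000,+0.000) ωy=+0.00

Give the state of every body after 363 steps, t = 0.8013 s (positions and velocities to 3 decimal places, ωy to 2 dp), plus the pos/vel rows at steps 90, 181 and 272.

State at t = 0.8013 s:
  obj    pos=(+0.956,-0.322) vel=(+2.324,-1.030) ωy=+38.50

Key-timestep trajectory:
   step    t(s)  obj.x    obj.z    obj.vx   obj.vz 
     90  0.1987   +0.082  +0.065  +0.576  -0.255
    181  0.3996   +0.257  -0.012  +1.159  -0.513
    272  0.6004   +0.548  -0.141  +1.741  -0.772


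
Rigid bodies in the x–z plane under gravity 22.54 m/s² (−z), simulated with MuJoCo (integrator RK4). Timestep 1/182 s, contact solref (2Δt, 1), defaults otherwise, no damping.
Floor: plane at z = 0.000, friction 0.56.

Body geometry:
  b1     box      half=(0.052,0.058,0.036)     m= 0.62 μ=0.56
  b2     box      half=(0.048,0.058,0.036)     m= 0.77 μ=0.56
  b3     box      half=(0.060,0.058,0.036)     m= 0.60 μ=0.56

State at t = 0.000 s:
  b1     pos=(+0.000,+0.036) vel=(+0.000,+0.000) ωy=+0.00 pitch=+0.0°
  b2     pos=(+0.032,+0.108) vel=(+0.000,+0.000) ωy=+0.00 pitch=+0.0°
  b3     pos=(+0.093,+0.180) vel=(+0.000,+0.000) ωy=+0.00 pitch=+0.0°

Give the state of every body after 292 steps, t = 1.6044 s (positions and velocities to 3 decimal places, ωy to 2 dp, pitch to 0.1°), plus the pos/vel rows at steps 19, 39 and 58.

State at t = 1.6044 s:
  b1     pos=(+0.000,+0.036) vel=(+0.000,+0.000) ωy=+0.00 pitch=+0.0°
  b2     pos=(+0.032,+0.108) vel=(+0.000,+0.000) ωy=+0.00 pitch=+0.0°
  b3     pos=(+0.123,+0.060) vel=(+0.000,+0.000) ωy=+0.00 pitch=+90.0°

Key-timestep trajectory:
   step    t(s)  b1.x    b1.z    b1.vx   b1.vz   b2.x    b2.z    b2.vx   b2.vz   b3.x    b3.z    b3.vx   b3.vz 
     19  0.1044   +0.000  +0.036  +0.000  +0.000   +0.032  +0.108  -0.001  +0.001   +0.112  +0.165  +0.342  -0.487
     39  0.2143   +0.000  +0.036  +0.000  +0.000   +0.032  +0.108  +0.000  +0.000   +0.137  +0.063  -0.172  +0.130
     58  0.3187   +0.000  +0.036  +0.000  +0.000   +0.032  +0.108  +0.000  +0.000   +0.122  +0.061  +0.183  -0.092


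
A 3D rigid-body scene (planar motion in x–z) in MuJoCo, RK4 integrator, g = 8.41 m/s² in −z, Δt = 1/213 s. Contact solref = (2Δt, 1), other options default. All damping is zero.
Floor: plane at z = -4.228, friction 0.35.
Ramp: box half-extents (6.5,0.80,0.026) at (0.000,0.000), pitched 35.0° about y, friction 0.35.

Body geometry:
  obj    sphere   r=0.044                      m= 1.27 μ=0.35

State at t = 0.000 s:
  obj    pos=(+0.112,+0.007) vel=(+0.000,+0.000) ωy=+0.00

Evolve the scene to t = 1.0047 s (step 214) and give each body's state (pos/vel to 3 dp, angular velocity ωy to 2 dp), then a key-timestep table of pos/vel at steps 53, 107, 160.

State at t = 1.0047 s:
  obj    pos=(+1.537,-0.991) vel=(+2.836,-1.986) ωy=+78.66

Key-timestep trajectory:
   step    t(s)  obj.x    obj.z    obj.vx   obj.vz 
     53  0.2488   +0.199  -0.054  +0.702  -0.492
    107  0.5023   +0.468  -0.242  +1.418  -0.993
    160  0.7512   +0.908  -0.551  +2.120  -1.485


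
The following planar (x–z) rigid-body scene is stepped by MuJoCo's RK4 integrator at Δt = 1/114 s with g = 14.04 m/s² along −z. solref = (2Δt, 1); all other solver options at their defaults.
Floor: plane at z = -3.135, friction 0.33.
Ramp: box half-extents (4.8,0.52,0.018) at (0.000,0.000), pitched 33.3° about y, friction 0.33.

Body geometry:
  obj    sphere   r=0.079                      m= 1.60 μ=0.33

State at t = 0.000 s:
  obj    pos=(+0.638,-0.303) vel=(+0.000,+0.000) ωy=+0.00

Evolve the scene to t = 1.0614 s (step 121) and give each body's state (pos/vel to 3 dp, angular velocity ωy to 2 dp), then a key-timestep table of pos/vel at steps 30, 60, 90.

State at t = 1.0614 s:
  obj    pos=(+3.231,-2.006) vel=(+4.885,-3.209) ωy=+73.95

Key-timestep trajectory:
   step    t(s)  obj.x    obj.z    obj.vx   obj.vz 
     30  0.2632   +0.798  -0.408  +1.211  -0.796
     60  0.5263   +1.276  -0.722  +2.422  -1.591
     90  0.7895   +2.072  -1.245  +3.633  -2.387
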